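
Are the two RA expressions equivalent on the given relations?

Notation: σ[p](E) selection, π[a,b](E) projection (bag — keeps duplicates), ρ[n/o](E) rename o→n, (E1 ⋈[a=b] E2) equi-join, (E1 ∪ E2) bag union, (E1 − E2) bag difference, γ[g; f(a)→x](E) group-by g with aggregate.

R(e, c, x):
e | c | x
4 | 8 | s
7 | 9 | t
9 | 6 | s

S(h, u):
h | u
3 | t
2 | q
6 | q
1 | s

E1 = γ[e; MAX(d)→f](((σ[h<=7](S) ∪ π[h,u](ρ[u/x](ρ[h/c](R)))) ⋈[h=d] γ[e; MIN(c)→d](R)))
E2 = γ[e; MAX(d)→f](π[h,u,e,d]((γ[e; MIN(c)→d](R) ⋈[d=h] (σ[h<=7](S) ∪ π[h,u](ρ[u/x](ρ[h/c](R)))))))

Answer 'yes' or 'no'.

E1 per-node cardinality:
  S → 4
  σ[h<=7](S) → 4
  R → 3
  ρ[h/c](R) → 3
  ρ[u/x](ρ[h/c](R)) → 3
  π[h,u](ρ[u/x](ρ[h/c](R))) → 3
  (σ[h<=7](S) ∪ π[h,u](ρ[u/x](ρ[h/c](R)))) → 7
  R → 3
  γ[e; MIN(c)→d](R) → 3
  ((σ[h<=7](S) ∪ π[h,u](ρ[u/x](ρ[h/c](R)))) ⋈[h=d] γ[e; MIN(c)→d](R)) → 4
  γ[e; MAX(d)→f](((σ[h<=7](S) ∪ π[h,u](ρ[u/x](ρ[h/c](R)))) ⋈[h=d] γ[e; MIN(c)→d](R))) → 3
E2 per-node cardinality:
  R → 3
  γ[e; MIN(c)→d](R) → 3
  S → 4
  σ[h<=7](S) → 4
  R → 3
  ρ[h/c](R) → 3
  ρ[u/x](ρ[h/c](R)) → 3
  π[h,u](ρ[u/x](ρ[h/c](R))) → 3
  (σ[h<=7](S) ∪ π[h,u](ρ[u/x](ρ[h/c](R)))) → 7
  (γ[e; MIN(c)→d](R) ⋈[d=h] (σ[h<=7](S) ∪ π[h,u](ρ[u/x](ρ[h/c](R))))) → 4
  π[h,u,e,d]((γ[e; MIN(c)→d](R) ⋈[d=h] (σ[h<=7](S) ∪ π[h,u](ρ[u/x](ρ[h/c](R)))))) → 4
  γ[e; MAX(d)→f](π[h,u,e,d]((γ[e; MIN(c)→d](R) ⋈[d=h] (σ[h<=7](S) ∪ π[h,u](ρ[u/x](ρ[h/c](R))))))) → 3

E1 and E2 produce the same multiset:
e | f
4 | 8
7 | 9
9 | 6

yes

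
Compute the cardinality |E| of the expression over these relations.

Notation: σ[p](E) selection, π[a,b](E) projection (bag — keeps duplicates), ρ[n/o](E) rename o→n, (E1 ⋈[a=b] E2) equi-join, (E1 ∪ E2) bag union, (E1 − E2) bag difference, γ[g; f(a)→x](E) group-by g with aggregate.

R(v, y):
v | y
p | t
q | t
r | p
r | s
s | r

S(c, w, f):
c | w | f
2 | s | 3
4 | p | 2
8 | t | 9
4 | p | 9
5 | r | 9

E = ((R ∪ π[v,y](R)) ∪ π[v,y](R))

Row counts bottom-up:
  R → 5
  R → 5
  π[v,y](R) → 5
  (R ∪ π[v,y](R)) → 10
  R → 5
  π[v,y](R) → 5
  ((R ∪ π[v,y](R)) ∪ π[v,y](R)) → 15

|E| = 15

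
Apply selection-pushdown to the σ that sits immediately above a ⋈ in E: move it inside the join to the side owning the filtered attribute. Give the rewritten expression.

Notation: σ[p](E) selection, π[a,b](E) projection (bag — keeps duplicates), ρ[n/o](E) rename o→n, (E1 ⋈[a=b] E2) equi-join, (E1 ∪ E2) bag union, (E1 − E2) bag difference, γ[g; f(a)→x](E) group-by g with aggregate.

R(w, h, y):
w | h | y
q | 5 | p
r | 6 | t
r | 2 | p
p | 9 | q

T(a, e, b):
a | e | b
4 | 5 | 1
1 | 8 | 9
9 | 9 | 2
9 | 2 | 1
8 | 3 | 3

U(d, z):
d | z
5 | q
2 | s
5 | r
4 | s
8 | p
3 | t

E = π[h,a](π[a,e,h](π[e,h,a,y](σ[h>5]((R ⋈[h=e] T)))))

σ filters on h, owned by the left side.
E' = π[h,a](π[a,e,h](π[e,h,a,y]((σ[h>5](R) ⋈[h=e] T))))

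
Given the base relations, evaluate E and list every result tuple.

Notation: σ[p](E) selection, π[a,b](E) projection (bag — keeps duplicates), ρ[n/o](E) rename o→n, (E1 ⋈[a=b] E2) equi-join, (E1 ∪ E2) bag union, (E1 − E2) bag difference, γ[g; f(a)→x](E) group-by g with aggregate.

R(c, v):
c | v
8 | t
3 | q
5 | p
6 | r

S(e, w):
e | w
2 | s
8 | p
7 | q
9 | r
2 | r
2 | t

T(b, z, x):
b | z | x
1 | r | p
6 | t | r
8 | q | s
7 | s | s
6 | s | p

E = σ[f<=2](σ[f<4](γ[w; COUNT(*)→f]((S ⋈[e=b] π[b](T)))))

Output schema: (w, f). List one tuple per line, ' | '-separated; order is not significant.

Row counts bottom-up:
  S → 6
  T → 5
  π[b](T) → 5
  (S ⋈[e=b] π[b](T)) → 2
  γ[w; COUNT(*)→f]((S ⋈[e=b] π[b](T))) → 2
  σ[f<4](γ[w; COUNT(*)→f]((S ⋈[e=b] π[b](T)))) → 2
  σ[f<=2](σ[f<4](γ[w; COUNT(*)→f]((S ⋈[e=b] π[b](T))))) → 2

== RESULT ==
w | f
p | 1
q | 1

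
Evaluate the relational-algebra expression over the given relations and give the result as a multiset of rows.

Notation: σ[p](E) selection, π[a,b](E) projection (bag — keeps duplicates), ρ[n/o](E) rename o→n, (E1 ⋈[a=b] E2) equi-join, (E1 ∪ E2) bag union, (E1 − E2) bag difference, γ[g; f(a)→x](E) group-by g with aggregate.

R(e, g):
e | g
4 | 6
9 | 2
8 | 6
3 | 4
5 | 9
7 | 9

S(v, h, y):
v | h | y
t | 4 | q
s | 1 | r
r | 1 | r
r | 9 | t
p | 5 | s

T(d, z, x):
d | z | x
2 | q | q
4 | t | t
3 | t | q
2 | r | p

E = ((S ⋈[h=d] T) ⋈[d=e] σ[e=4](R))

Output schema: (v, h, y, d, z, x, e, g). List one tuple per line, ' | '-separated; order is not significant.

Per-node cardinality:
  S → 5
  T → 4
  (S ⋈[h=d] T) → 1
  R → 6
  σ[e=4](R) → 1
  ((S ⋈[h=d] T) ⋈[d=e] σ[e=4](R)) → 1

== RESULT ==
v | h | y | d | z | x | e | g
t | 4 | q | 4 | t | t | 4 | 6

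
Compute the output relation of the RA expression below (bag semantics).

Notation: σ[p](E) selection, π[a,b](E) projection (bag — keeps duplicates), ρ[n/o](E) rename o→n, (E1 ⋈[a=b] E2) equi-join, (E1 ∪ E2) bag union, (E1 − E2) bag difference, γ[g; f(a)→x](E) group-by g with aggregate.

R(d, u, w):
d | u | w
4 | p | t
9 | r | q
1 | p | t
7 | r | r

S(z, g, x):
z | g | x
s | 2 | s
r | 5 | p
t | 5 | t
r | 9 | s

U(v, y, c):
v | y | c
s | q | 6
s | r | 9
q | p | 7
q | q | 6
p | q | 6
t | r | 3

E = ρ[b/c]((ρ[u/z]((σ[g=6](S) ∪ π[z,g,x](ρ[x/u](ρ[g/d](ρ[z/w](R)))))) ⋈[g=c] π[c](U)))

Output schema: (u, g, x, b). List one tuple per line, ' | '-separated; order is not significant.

Subexpression sizes:
  S → 4
  σ[g=6](S) → 0
  R → 4
  ρ[z/w](R) → 4
  ρ[g/d](ρ[z/w](R)) → 4
  ρ[x/u](ρ[g/d](ρ[z/w](R))) → 4
  π[z,g,x](ρ[x/u](ρ[g/d](ρ[z/w](R)))) → 4
  (σ[g=6](S) ∪ π[z,g,x](ρ[x/u](ρ[g/d](ρ[z/w](R))))) → 4
  ρ[u/z]((σ[g=6](S) ∪ π[z,g,x](ρ[x/u](ρ[g/d](ρ[z/w](R)))))) → 4
  U → 6
  π[c](U) → 6
  (ρ[u/z]((σ[g=6](S) ∪ π[z,g,x](ρ[x/u](ρ[g/d](ρ[z/w](R)))))) ⋈[g=c] π[c](U)) → 2
  ρ[b/c]((ρ[u/z]((σ[g=6](S) ∪ π[z,g,x](ρ[x/u](ρ[g/d](ρ[z/w](R)))))) ⋈[g=c] π[c](U))) → 2

== RESULT ==
u | g | x | b
q | 9 | r | 9
r | 7 | r | 7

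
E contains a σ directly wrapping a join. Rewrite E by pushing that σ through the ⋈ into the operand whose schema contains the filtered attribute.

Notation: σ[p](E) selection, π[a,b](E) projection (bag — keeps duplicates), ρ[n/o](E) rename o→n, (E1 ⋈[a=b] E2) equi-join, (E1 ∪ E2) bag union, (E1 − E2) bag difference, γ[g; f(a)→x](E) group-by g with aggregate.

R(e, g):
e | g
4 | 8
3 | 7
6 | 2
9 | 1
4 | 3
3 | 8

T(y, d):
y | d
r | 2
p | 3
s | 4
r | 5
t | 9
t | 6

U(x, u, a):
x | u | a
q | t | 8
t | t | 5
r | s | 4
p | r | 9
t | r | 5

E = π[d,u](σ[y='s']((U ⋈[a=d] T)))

σ filters on y, owned by the right side.
E' = π[d,u]((U ⋈[a=d] σ[y='s'](T)))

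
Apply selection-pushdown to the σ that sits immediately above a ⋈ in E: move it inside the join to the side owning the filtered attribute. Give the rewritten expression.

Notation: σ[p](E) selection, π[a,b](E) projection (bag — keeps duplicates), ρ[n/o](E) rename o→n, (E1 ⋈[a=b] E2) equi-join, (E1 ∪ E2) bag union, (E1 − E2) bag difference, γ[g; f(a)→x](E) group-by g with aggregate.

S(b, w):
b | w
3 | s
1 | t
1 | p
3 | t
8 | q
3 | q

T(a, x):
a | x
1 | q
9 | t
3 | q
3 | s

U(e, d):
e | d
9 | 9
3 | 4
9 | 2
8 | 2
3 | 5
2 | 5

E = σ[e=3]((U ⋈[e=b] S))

σ filters on e, owned by the left side.
E' = (σ[e=3](U) ⋈[e=b] S)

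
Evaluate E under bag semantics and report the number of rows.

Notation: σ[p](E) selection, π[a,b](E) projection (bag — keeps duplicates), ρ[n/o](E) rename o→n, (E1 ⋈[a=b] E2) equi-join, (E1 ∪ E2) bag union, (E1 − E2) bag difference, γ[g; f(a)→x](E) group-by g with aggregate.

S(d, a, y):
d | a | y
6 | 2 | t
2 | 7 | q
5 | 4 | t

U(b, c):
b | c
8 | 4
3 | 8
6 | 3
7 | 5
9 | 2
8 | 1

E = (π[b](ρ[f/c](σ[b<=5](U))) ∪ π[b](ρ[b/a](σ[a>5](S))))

Per-node cardinality:
  U → 6
  σ[b<=5](U) → 1
  ρ[f/c](σ[b<=5](U)) → 1
  π[b](ρ[f/c](σ[b<=5](U))) → 1
  S → 3
  σ[a>5](S) → 1
  ρ[b/a](σ[a>5](S)) → 1
  π[b](ρ[b/a](σ[a>5](S))) → 1
  (π[b](ρ[f/c](σ[b<=5](U))) ∪ π[b](ρ[b/a](σ[a>5](S)))) → 2

|E| = 2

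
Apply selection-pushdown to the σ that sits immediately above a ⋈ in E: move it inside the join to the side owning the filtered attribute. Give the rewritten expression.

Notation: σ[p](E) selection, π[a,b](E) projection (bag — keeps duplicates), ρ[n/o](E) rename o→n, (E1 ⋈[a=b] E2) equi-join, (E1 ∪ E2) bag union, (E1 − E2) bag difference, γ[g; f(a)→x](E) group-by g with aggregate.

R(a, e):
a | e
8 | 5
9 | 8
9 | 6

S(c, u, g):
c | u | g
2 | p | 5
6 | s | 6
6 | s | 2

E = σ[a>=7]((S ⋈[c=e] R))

σ filters on a, owned by the right side.
E' = (S ⋈[c=e] σ[a>=7](R))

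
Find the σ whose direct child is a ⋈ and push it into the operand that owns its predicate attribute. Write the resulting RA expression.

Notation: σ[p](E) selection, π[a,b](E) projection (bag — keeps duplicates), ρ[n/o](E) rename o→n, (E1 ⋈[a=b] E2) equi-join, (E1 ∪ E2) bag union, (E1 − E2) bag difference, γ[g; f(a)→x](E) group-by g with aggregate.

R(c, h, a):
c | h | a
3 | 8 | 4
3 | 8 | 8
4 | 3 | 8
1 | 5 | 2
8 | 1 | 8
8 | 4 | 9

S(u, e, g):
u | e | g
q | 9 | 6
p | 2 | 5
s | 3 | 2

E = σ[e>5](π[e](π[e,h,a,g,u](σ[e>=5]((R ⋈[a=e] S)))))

σ filters on e, owned by the right side.
E' = σ[e>5](π[e](π[e,h,a,g,u]((R ⋈[a=e] σ[e>=5](S)))))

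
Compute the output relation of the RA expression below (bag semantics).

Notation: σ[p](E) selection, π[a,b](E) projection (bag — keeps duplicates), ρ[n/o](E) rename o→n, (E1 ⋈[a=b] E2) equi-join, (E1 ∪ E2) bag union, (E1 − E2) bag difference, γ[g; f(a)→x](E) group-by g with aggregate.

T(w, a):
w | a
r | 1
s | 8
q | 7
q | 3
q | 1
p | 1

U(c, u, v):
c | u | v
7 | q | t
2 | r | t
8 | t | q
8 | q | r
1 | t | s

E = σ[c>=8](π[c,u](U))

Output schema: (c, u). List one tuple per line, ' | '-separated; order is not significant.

Subexpression sizes:
  U → 5
  π[c,u](U) → 5
  σ[c>=8](π[c,u](U)) → 2

== RESULT ==
c | u
8 | q
8 | t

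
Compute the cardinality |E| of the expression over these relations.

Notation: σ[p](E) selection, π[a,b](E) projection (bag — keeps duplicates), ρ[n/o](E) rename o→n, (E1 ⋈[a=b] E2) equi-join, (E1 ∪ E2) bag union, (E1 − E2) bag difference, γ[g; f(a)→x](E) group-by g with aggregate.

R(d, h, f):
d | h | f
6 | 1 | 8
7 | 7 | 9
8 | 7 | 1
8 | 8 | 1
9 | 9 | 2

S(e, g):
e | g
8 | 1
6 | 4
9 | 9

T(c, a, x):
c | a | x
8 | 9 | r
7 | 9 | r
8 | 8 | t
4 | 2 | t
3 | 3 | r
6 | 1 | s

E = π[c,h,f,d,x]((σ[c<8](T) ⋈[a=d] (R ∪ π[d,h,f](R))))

Subexpression sizes:
  T → 6
  σ[c<8](T) → 4
  R → 5
  R → 5
  π[d,h,f](R) → 5
  (R ∪ π[d,h,f](R)) → 10
  (σ[c<8](T) ⋈[a=d] (R ∪ π[d,h,f](R))) → 2
  π[c,h,f,d,x]((σ[c<8](T) ⋈[a=d] (R ∪ π[d,h,f](R)))) → 2

|E| = 2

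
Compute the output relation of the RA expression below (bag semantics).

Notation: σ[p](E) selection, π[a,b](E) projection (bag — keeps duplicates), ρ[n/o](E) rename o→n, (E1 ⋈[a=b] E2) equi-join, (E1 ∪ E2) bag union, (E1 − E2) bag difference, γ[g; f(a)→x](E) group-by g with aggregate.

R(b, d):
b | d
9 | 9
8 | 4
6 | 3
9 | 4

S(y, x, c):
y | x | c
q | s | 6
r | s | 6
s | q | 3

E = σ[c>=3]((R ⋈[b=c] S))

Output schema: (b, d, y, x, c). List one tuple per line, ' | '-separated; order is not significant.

Per-node cardinality:
  R → 4
  S → 3
  (R ⋈[b=c] S) → 2
  σ[c>=3]((R ⋈[b=c] S)) → 2

== RESULT ==
b | d | y | x | c
6 | 3 | q | s | 6
6 | 3 | r | s | 6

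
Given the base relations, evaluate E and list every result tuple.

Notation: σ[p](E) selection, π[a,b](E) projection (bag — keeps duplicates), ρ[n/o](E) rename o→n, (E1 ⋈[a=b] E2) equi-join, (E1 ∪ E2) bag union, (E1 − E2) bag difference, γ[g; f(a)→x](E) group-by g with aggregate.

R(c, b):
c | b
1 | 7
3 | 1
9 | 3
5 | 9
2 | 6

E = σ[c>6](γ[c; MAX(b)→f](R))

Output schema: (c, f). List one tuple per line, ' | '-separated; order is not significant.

Stepwise |·|:
  R → 5
  γ[c; MAX(b)→f](R) → 5
  σ[c>6](γ[c; MAX(b)→f](R)) → 1

== RESULT ==
c | f
9 | 3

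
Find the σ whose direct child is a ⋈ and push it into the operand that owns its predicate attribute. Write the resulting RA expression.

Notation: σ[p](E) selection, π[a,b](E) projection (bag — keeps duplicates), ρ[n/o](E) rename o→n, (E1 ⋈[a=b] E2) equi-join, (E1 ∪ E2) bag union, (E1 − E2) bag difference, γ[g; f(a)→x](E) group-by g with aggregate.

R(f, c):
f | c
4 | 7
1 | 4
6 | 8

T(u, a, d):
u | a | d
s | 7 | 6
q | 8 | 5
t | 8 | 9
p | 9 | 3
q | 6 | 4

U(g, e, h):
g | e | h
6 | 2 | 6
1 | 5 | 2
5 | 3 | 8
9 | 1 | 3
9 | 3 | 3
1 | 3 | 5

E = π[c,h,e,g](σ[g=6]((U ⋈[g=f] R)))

σ filters on g, owned by the left side.
E' = π[c,h,e,g]((σ[g=6](U) ⋈[g=f] R))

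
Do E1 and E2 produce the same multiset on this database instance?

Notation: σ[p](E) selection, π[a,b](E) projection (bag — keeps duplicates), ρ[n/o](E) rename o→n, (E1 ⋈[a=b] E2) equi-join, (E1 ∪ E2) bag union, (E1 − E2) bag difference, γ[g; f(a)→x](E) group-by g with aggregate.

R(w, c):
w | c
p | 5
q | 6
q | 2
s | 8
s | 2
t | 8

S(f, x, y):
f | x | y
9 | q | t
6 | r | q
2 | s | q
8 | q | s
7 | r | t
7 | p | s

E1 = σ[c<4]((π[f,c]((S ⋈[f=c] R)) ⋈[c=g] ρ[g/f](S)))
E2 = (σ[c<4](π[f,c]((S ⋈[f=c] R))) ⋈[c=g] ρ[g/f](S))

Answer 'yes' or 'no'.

E1 row counts bottom-up:
  S → 6
  R → 6
  (S ⋈[f=c] R) → 5
  π[f,c]((S ⋈[f=c] R)) → 5
  S → 6
  ρ[g/f](S) → 6
  (π[f,c]((S ⋈[f=c] R)) ⋈[c=g] ρ[g/f](S)) → 5
  σ[c<4]((π[f,c]((S ⋈[f=c] R)) ⋈[c=g] ρ[g/f](S))) → 2
E2 row counts bottom-up:
  S → 6
  R → 6
  (S ⋈[f=c] R) → 5
  π[f,c]((S ⋈[f=c] R)) → 5
  σ[c<4](π[f,c]((S ⋈[f=c] R))) → 2
  S → 6
  ρ[g/f](S) → 6
  (σ[c<4](π[f,c]((S ⋈[f=c] R))) ⋈[c=g] ρ[g/f](S)) → 2

E1 and E2 produce the same multiset:
f | c | g | x | y
2 | 2 | 2 | s | q
2 | 2 | 2 | s | q

yes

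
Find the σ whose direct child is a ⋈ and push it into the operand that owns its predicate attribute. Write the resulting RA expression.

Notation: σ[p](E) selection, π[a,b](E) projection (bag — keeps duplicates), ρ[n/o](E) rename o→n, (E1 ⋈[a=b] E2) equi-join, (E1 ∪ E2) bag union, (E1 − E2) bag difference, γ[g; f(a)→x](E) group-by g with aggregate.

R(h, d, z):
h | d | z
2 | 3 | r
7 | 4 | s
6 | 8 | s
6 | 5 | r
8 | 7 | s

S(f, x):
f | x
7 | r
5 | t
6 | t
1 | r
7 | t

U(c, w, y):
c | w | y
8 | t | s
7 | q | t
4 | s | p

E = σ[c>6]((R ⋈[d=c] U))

σ filters on c, owned by the right side.
E' = (R ⋈[d=c] σ[c>6](U))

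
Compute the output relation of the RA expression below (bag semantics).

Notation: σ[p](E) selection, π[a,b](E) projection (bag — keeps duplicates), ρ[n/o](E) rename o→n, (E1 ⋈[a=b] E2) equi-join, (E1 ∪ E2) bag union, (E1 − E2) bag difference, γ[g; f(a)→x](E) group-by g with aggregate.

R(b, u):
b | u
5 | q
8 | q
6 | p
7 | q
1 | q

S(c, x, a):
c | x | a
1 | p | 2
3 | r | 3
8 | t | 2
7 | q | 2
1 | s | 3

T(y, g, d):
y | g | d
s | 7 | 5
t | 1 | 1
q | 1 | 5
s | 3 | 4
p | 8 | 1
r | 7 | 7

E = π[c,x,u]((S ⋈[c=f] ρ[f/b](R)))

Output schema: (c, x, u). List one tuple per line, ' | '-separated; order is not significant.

Stepwise |·|:
  S → 5
  R → 5
  ρ[f/b](R) → 5
  (S ⋈[c=f] ρ[f/b](R)) → 4
  π[c,x,u]((S ⋈[c=f] ρ[f/b](R))) → 4

== RESULT ==
c | x | u
1 | p | q
1 | s | q
7 | q | q
8 | t | q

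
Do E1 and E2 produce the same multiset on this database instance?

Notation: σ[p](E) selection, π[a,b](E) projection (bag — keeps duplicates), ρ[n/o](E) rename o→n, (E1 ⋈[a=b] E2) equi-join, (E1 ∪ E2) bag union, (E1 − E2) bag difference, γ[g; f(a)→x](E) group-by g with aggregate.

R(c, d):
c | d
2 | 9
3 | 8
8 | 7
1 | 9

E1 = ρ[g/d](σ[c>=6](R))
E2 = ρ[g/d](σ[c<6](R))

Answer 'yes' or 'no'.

E1 per-node cardinality:
  R → 4
  σ[c>=6](R) → 1
  ρ[g/d](σ[c>=6](R)) → 1
E2 per-node cardinality:
  R → 4
  σ[c<6](R) → 3
  ρ[g/d](σ[c<6](R)) → 3

E1 result:
c | g
8 | 7
E2 result:
c | g
1 | 9
2 | 9
3 | 8
Witness: (8, 7) appears 1× in E1 but 0× in E2.

no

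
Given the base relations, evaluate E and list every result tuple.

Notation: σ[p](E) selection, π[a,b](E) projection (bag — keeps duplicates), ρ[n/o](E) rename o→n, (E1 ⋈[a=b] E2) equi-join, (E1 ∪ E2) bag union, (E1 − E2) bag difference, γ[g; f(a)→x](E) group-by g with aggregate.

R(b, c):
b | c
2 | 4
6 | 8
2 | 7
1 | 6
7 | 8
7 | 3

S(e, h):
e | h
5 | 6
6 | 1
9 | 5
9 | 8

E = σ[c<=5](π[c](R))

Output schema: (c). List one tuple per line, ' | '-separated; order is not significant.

Subexpression sizes:
  R → 6
  π[c](R) → 6
  σ[c<=5](π[c](R)) → 2

== RESULT ==
c
3
4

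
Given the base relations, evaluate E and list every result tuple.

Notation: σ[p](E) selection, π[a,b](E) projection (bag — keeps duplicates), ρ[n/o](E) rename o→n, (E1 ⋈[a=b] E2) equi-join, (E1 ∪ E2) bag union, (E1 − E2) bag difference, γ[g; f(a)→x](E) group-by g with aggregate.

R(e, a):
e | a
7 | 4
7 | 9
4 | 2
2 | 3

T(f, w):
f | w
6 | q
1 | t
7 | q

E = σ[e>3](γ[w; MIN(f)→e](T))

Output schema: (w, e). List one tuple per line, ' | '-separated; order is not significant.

Subexpression sizes:
  T → 3
  γ[w; MIN(f)→e](T) → 2
  σ[e>3](γ[w; MIN(f)→e](T)) → 1

== RESULT ==
w | e
q | 6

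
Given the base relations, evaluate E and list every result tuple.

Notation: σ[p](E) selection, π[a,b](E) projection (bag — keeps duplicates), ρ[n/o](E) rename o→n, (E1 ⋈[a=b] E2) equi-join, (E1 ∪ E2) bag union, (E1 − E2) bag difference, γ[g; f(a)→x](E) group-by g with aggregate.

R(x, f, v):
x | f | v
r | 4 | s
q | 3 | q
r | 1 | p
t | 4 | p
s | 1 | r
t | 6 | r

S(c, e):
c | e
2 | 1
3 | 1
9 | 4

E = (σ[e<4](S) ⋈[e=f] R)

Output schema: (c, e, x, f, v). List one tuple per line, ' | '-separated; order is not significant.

Per-node cardinality:
  S → 3
  σ[e<4](S) → 2
  R → 6
  (σ[e<4](S) ⋈[e=f] R) → 4

== RESULT ==
c | e | x | f | v
2 | 1 | r | 1 | p
2 | 1 | s | 1 | r
3 | 1 | r | 1 | p
3 | 1 | s | 1 | r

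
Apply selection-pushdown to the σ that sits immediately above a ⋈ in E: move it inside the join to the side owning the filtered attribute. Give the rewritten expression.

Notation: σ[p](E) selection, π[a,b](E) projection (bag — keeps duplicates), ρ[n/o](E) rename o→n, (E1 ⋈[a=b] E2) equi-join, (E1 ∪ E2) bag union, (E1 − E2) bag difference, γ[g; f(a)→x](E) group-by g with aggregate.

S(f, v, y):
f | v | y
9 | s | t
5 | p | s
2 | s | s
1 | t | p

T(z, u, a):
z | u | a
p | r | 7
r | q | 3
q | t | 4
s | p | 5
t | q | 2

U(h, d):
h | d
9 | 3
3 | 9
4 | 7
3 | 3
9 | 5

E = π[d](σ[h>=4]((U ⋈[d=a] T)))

σ filters on h, owned by the left side.
E' = π[d]((σ[h>=4](U) ⋈[d=a] T))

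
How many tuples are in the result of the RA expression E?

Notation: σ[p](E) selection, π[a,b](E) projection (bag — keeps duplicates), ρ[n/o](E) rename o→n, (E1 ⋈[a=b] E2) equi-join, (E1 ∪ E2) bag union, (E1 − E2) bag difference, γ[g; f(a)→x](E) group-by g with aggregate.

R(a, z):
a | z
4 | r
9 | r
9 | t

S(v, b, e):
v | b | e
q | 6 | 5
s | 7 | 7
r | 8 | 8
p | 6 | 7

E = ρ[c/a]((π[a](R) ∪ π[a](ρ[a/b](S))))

Row counts bottom-up:
  R → 3
  π[a](R) → 3
  S → 4
  ρ[a/b](S) → 4
  π[a](ρ[a/b](S)) → 4
  (π[a](R) ∪ π[a](ρ[a/b](S))) → 7
  ρ[c/a]((π[a](R) ∪ π[a](ρ[a/b](S)))) → 7

|E| = 7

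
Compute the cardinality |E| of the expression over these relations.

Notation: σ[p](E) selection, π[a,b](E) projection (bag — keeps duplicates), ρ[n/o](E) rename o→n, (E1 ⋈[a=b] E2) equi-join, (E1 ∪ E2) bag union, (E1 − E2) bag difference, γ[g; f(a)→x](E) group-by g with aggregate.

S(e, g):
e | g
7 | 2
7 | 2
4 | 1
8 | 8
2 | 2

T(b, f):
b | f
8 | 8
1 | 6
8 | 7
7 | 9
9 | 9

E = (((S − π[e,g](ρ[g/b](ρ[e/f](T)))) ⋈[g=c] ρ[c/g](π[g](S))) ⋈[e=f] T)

Per-node cardinality:
  S → 5
  T → 5
  ρ[e/f](T) → 5
  ρ[g/b](ρ[e/f](T)) → 5
  π[e,g](ρ[g/b](ρ[e/f](T))) → 5
  (S − π[e,g](ρ[g/b](ρ[e/f](T)))) → 4
  S → 5
  π[g](S) → 5
  ρ[c/g](π[g](S)) → 5
  ((S − π[e,g](ρ[g/b](ρ[e/f](T)))) ⋈[g=c] ρ[c/g](π[g](S))) → 10
  T → 5
  (((S − π[e,g](ρ[g/b](ρ[e/f](T)))) ⋈[g=c] ρ[c/g](π[g](S))) ⋈[e=f] T) → 6

|E| = 6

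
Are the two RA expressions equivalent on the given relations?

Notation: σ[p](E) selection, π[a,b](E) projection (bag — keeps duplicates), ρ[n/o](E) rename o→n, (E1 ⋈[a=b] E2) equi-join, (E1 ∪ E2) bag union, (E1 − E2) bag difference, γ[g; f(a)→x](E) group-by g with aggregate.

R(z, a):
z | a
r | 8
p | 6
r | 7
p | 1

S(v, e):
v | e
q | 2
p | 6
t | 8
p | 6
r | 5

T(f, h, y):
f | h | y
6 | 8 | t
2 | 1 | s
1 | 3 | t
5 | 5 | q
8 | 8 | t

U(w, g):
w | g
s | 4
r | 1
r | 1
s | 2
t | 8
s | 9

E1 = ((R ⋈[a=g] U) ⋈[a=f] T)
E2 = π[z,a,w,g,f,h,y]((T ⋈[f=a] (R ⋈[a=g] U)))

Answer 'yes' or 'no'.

E1 subexpression sizes:
  R → 4
  U → 6
  (R ⋈[a=g] U) → 3
  T → 5
  ((R ⋈[a=g] U) ⋈[a=f] T) → 3
E2 subexpression sizes:
  T → 5
  R → 4
  U → 6
  (R ⋈[a=g] U) → 3
  (T ⋈[f=a] (R ⋈[a=g] U)) → 3
  π[z,a,w,g,f,h,y]((T ⋈[f=a] (R ⋈[a=g] U))) → 3

E1 and E2 produce the same multiset:
z | a | w | g | f | h | y
p | 1 | r | 1 | 1 | 3 | t
p | 1 | r | 1 | 1 | 3 | t
r | 8 | t | 8 | 8 | 8 | t

yes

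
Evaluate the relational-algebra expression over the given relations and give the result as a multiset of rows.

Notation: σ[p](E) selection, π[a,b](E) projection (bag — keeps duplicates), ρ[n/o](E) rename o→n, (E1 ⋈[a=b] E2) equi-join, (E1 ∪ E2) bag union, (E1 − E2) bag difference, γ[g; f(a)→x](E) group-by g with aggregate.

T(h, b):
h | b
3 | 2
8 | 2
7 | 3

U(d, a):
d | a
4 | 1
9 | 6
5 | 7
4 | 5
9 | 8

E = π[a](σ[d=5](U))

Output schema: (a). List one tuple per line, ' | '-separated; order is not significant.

Row counts bottom-up:
  U → 5
  σ[d=5](U) → 1
  π[a](σ[d=5](U)) → 1

== RESULT ==
a
7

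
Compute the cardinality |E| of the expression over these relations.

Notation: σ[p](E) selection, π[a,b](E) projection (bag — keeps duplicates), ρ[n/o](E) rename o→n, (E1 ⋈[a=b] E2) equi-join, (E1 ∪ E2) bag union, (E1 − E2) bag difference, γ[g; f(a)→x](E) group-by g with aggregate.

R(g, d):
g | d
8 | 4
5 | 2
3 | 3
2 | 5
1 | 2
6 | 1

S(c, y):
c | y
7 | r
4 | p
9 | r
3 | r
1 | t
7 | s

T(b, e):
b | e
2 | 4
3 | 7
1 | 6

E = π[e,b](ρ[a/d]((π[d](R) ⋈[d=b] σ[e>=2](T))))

Per-node cardinality:
  R → 6
  π[d](R) → 6
  T → 3
  σ[e>=2](T) → 3
  (π[d](R) ⋈[d=b] σ[e>=2](T)) → 4
  ρ[a/d]((π[d](R) ⋈[d=b] σ[e>=2](T))) → 4
  π[e,b](ρ[a/d]((π[d](R) ⋈[d=b] σ[e>=2](T)))) → 4

|E| = 4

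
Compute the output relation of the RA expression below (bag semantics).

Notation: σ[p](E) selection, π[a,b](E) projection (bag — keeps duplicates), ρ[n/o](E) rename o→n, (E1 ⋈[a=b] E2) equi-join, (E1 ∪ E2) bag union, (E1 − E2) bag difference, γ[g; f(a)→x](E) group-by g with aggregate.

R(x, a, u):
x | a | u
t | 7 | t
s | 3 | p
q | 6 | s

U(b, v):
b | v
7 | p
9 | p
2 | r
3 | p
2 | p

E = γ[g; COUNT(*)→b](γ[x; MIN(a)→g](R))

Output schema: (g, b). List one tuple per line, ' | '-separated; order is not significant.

Row counts bottom-up:
  R → 3
  γ[x; MIN(a)→g](R) → 3
  γ[g; COUNT(*)→b](γ[x; MIN(a)→g](R)) → 3

== RESULT ==
g | b
3 | 1
6 | 1
7 | 1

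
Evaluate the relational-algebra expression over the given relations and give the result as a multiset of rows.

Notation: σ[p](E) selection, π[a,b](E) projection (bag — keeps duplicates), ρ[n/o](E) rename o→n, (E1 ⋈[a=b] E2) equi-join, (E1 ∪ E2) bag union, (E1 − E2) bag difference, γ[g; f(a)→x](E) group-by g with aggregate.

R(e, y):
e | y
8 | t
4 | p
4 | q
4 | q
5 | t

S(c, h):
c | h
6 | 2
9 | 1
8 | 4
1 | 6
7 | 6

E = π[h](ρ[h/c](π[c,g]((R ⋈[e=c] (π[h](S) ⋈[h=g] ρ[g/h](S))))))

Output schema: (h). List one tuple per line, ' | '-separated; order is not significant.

Per-node cardinality:
  R → 5
  S → 5
  π[h](S) → 5
  S → 5
  ρ[g/h](S) → 5
  (π[h](S) ⋈[h=g] ρ[g/h](S)) → 7
  (R ⋈[e=c] (π[h](S) ⋈[h=g] ρ[g/h](S))) → 1
  π[c,g]((R ⋈[e=c] (π[h](S) ⋈[h=g] ρ[g/h](S)))) → 1
  ρ[h/c](π[c,g]((R ⋈[e=c] (π[h](S) ⋈[h=g] ρ[g/h](S))))) → 1
  π[h](ρ[h/c](π[c,g]((R ⋈[e=c] (π[h](S) ⋈[h=g] ρ[g/h](S)))))) → 1

== RESULT ==
h
8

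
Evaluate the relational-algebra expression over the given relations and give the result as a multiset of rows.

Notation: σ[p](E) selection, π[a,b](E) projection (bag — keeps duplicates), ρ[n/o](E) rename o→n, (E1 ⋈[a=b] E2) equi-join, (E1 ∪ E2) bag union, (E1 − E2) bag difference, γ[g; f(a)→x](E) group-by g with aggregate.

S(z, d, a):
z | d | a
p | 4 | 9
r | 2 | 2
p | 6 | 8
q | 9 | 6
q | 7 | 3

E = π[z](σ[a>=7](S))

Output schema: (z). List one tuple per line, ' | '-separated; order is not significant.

Per-node cardinality:
  S → 5
  σ[a>=7](S) → 2
  π[z](σ[a>=7](S)) → 2

== RESULT ==
z
p
p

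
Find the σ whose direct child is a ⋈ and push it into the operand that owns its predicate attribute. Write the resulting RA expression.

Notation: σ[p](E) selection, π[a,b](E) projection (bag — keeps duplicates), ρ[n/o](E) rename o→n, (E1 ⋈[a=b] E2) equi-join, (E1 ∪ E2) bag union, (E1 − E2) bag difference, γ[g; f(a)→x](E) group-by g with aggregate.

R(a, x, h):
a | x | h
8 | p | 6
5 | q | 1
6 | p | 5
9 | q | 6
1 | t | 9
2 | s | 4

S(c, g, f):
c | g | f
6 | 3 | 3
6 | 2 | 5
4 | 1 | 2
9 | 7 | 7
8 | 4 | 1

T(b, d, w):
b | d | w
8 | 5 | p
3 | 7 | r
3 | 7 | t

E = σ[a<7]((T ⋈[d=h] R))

σ filters on a, owned by the right side.
E' = (T ⋈[d=h] σ[a<7](R))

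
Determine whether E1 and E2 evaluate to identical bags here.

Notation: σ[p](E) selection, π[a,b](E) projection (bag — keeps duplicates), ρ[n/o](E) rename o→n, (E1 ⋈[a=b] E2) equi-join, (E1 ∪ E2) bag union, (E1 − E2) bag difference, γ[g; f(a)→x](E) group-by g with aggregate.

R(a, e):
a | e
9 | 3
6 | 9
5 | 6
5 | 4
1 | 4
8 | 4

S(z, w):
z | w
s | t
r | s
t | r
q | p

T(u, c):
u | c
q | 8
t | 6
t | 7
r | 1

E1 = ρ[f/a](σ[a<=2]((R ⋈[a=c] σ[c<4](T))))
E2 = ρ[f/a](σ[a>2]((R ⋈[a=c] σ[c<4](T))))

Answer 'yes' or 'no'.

E1 subexpression sizes:
  R → 6
  T → 4
  σ[c<4](T) → 1
  (R ⋈[a=c] σ[c<4](T)) → 1
  σ[a<=2]((R ⋈[a=c] σ[c<4](T))) → 1
  ρ[f/a](σ[a<=2]((R ⋈[a=c] σ[c<4](T)))) → 1
E2 subexpression sizes:
  R → 6
  T → 4
  σ[c<4](T) → 1
  (R ⋈[a=c] σ[c<4](T)) → 1
  σ[a>2]((R ⋈[a=c] σ[c<4](T))) → 0
  ρ[f/a](σ[a>2]((R ⋈[a=c] σ[c<4](T)))) → 0

E1 result:
f | e | u | c
1 | 4 | r | 1
E2 result:
f | e | u | c
(0 rows)
Witness: (1, 4, 'r', 1) appears 1× in E1 but 0× in E2.

no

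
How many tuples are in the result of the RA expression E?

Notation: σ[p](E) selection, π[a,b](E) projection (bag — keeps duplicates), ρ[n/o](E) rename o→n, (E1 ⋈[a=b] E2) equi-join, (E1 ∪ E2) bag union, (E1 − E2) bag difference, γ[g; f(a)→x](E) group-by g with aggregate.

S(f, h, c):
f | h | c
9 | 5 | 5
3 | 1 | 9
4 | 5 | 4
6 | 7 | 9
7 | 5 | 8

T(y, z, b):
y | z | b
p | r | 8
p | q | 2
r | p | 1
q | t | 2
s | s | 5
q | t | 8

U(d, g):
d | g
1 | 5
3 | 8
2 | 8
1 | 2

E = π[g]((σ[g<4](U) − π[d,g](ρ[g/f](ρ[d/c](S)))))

Subexpression sizes:
  U → 4
  σ[g<4](U) → 1
  S → 5
  ρ[d/c](S) → 5
  ρ[g/f](ρ[d/c](S)) → 5
  π[d,g](ρ[g/f](ρ[d/c](S))) → 5
  (σ[g<4](U) − π[d,g](ρ[g/f](ρ[d/c](S)))) → 1
  π[g]((σ[g<4](U) − π[d,g](ρ[g/f](ρ[d/c](S))))) → 1

|E| = 1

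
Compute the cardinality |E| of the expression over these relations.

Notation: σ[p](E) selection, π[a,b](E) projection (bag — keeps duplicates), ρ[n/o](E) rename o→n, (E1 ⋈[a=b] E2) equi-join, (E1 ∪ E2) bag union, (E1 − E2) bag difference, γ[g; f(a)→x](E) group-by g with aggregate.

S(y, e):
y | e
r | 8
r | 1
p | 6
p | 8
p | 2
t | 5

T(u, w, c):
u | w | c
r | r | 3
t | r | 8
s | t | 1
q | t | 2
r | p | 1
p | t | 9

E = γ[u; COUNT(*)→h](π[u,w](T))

Subexpression sizes:
  T → 6
  π[u,w](T) → 6
  γ[u; COUNT(*)→h](π[u,w](T)) → 5

|E| = 5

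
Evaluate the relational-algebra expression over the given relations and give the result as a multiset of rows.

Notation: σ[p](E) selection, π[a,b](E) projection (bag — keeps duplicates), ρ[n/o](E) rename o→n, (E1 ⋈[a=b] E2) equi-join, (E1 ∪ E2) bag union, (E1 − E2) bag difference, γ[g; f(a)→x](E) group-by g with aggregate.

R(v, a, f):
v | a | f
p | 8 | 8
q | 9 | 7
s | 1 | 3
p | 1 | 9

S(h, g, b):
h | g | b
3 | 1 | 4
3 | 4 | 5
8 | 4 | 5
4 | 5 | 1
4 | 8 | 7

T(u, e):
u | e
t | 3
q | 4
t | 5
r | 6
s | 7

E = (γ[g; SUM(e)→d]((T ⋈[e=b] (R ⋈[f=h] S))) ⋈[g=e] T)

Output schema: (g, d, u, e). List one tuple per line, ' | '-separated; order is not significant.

Subexpression sizes:
  T → 5
  R → 4
  S → 5
  (R ⋈[f=h] S) → 3
  (T ⋈[e=b] (R ⋈[f=h] S)) → 3
  γ[g; SUM(e)→d]((T ⋈[e=b] (R ⋈[f=h] S))) → 2
  T → 5
  (γ[g; SUM(e)→d]((T ⋈[e=b] (R ⋈[f=h] S))) ⋈[g=e] T) → 1

== RESULT ==
g | d | u | e
4 | 10 | q | 4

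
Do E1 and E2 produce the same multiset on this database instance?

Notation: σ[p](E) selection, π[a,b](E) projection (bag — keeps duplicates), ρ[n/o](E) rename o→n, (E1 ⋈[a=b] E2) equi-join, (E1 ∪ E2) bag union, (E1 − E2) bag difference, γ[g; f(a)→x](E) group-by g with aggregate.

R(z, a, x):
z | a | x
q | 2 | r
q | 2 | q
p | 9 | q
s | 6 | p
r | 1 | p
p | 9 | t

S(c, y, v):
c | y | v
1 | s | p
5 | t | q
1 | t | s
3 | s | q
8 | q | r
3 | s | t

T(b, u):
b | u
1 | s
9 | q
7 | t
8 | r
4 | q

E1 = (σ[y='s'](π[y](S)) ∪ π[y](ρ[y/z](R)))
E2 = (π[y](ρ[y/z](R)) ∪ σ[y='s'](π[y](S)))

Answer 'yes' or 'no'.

E1 row counts bottom-up:
  S → 6
  π[y](S) → 6
  σ[y='s'](π[y](S)) → 3
  R → 6
  ρ[y/z](R) → 6
  π[y](ρ[y/z](R)) → 6
  (σ[y='s'](π[y](S)) ∪ π[y](ρ[y/z](R))) → 9
E2 row counts bottom-up:
  R → 6
  ρ[y/z](R) → 6
  π[y](ρ[y/z](R)) → 6
  S → 6
  π[y](S) → 6
  σ[y='s'](π[y](S)) → 3
  (π[y](ρ[y/z](R)) ∪ σ[y='s'](π[y](S))) → 9

E1 and E2 produce the same multiset:
y
p
p
q
q
r
s
s
s
s

yes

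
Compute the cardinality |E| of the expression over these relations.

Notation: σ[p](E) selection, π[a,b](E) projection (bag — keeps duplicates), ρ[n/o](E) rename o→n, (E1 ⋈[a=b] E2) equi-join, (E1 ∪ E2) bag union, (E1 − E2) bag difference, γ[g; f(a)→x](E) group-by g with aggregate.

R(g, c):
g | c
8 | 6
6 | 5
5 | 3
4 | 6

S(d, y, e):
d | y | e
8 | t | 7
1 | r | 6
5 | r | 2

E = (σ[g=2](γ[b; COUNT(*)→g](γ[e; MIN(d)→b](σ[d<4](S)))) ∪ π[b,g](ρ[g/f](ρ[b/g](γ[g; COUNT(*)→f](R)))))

Stepwise |·|:
  S → 3
  σ[d<4](S) → 1
  γ[e; MIN(d)→b](σ[d<4](S)) → 1
  γ[b; COUNT(*)→g](γ[e; MIN(d)→b](σ[d<4](S))) → 1
  σ[g=2](γ[b; COUNT(*)→g](γ[e; MIN(d)→b](σ[d<4](S)))) → 0
  R → 4
  γ[g; COUNT(*)→f](R) → 4
  ρ[b/g](γ[g; COUNT(*)→f](R)) → 4
  ρ[g/f](ρ[b/g](γ[g; COUNT(*)→f](R))) → 4
  π[b,g](ρ[g/f](ρ[b/g](γ[g; COUNT(*)→f](R)))) → 4
  (σ[g=2](γ[b; COUNT(*)→g](γ[e; MIN(d)→b](σ[d<4](S)))) ∪ π[b,g](ρ[g/f](ρ[b/g](γ[g; COUNT(*)→f](R))))) → 4

|E| = 4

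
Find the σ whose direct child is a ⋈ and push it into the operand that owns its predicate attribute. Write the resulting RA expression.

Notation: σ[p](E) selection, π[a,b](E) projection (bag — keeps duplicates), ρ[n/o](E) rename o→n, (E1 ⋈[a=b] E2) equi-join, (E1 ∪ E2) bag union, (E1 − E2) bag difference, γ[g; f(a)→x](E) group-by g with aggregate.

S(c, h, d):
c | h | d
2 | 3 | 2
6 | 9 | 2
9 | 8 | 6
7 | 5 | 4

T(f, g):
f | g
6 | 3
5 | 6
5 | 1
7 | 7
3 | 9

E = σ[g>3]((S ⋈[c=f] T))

σ filters on g, owned by the right side.
E' = (S ⋈[c=f] σ[g>3](T))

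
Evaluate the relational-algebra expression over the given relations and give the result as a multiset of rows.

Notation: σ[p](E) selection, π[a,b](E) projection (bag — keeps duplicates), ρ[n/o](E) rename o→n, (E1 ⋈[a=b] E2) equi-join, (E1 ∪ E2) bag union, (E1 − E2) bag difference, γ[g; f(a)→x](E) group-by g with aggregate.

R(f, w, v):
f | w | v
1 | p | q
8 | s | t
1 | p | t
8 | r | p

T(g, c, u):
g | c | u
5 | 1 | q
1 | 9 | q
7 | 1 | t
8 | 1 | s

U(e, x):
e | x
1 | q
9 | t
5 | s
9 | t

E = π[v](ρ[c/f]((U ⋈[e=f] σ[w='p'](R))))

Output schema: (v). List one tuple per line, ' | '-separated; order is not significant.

Row counts bottom-up:
  U → 4
  R → 4
  σ[w='p'](R) → 2
  (U ⋈[e=f] σ[w='p'](R)) → 2
  ρ[c/f]((U ⋈[e=f] σ[w='p'](R))) → 2
  π[v](ρ[c/f]((U ⋈[e=f] σ[w='p'](R)))) → 2

== RESULT ==
v
q
t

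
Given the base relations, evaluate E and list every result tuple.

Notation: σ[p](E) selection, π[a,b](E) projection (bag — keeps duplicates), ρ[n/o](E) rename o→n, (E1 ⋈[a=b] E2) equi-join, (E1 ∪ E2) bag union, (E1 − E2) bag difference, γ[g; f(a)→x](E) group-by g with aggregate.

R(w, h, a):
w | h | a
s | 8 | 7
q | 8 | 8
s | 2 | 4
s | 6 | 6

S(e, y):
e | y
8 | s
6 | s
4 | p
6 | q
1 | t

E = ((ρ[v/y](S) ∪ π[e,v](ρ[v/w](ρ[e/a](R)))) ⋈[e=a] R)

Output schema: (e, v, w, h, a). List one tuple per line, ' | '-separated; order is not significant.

Stepwise |·|:
  S → 5
  ρ[v/y](S) → 5
  R → 4
  ρ[e/a](R) → 4
  ρ[v/w](ρ[e/a](R)) → 4
  π[e,v](ρ[v/w](ρ[e/a](R))) → 4
  (ρ[v/y](S) ∪ π[e,v](ρ[v/w](ρ[e/a](R)))) → 9
  R → 4
  ((ρ[v/y](S) ∪ π[e,v](ρ[v/w](ρ[e/a](R)))) ⋈[e=a] R) → 8

== RESULT ==
e | v | w | h | a
4 | p | s | 2 | 4
4 | s | s | 2 | 4
6 | q | s | 6 | 6
6 | s | s | 6 | 6
6 | s | s | 6 | 6
7 | s | s | 8 | 7
8 | q | q | 8 | 8
8 | s | q | 8 | 8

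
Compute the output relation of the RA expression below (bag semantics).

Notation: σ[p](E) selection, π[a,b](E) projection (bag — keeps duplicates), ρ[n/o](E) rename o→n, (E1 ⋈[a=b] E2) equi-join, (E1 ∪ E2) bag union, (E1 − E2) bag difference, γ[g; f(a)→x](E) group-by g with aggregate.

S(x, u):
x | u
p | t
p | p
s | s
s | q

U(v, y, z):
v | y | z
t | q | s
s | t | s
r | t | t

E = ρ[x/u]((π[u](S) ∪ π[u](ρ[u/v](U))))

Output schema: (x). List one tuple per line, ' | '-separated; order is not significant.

Subexpression sizes:
  S → 4
  π[u](S) → 4
  U → 3
  ρ[u/v](U) → 3
  π[u](ρ[u/v](U)) → 3
  (π[u](S) ∪ π[u](ρ[u/v](U))) → 7
  ρ[x/u]((π[u](S) ∪ π[u](ρ[u/v](U)))) → 7

== RESULT ==
x
p
q
r
s
s
t
t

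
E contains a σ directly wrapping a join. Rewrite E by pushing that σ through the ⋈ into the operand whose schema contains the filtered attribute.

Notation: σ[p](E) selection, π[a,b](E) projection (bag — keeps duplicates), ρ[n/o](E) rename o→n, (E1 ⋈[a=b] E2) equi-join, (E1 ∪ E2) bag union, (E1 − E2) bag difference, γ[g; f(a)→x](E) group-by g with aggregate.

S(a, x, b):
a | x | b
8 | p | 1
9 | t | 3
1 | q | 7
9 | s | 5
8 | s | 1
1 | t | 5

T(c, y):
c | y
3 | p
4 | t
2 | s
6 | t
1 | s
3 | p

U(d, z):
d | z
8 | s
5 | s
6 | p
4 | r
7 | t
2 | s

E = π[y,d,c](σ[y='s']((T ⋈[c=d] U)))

σ filters on y, owned by the left side.
E' = π[y,d,c]((σ[y='s'](T) ⋈[c=d] U))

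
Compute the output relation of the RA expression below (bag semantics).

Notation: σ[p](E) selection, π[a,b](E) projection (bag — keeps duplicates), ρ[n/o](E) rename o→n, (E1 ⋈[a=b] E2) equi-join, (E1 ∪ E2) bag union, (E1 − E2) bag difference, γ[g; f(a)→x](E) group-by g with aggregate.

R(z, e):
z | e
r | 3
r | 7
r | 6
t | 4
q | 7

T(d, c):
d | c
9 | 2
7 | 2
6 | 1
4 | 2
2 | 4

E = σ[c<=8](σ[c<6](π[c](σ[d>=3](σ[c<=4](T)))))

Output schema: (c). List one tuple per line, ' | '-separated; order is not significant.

Stepwise |·|:
  T → 5
  σ[c<=4](T) → 5
  σ[d>=3](σ[c<=4](T)) → 4
  π[c](σ[d>=3](σ[c<=4](T))) → 4
  σ[c<6](π[c](σ[d>=3](σ[c<=4](T)))) → 4
  σ[c<=8](σ[c<6](π[c](σ[d>=3](σ[c<=4](T))))) → 4

== RESULT ==
c
1
2
2
2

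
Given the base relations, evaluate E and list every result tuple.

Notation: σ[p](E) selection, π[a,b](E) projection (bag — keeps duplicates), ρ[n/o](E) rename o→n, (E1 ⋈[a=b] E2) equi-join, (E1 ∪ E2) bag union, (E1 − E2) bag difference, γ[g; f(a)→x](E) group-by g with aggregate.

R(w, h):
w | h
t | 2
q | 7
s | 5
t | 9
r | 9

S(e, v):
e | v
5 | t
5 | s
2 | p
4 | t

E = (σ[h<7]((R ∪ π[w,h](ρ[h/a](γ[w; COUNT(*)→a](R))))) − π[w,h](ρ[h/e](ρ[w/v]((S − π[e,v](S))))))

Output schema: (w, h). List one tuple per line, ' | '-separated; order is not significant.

Stepwise |·|:
  R → 5
  R → 5
  γ[w; COUNT(*)→a](R) → 4
  ρ[h/a](γ[w; COUNT(*)→a](R)) → 4
  π[w,h](ρ[h/a](γ[w; COUNT(*)→a](R))) → 4
  (R ∪ π[w,h](ρ[h/a](γ[w; COUNT(*)→a](R)))) → 9
  σ[h<7]((R ∪ π[w,h](ρ[h/a](γ[w; COUNT(*)→a](R))))) → 6
  S → 4
  S → 4
  π[e,v](S) → 4
  (S − π[e,v](S)) → 0
  ρ[w/v]((S − π[e,v](S))) → 0
  ρ[h/e](ρ[w/v]((S − π[e,v](S)))) → 0
  π[w,h](ρ[h/e](ρ[w/v]((S − π[e,v](S))))) → 0
  (σ[h<7]((R ∪ π[w,h](ρ[h/a](γ[w; COUNT(*)→a](R))))) − π[w,h](ρ[h/e](ρ[w/v]((S − π[e,v](S)))))) → 6

== RESULT ==
w | h
q | 1
r | 1
s | 1
s | 5
t | 2
t | 2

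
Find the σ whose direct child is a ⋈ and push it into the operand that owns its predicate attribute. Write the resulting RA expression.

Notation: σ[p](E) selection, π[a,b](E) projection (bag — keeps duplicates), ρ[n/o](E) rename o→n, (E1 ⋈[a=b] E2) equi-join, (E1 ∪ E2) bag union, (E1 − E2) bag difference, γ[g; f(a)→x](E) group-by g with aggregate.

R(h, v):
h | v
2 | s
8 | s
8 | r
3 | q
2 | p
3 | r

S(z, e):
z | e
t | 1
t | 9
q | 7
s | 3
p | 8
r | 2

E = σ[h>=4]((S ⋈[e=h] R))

σ filters on h, owned by the right side.
E' = (S ⋈[e=h] σ[h>=4](R))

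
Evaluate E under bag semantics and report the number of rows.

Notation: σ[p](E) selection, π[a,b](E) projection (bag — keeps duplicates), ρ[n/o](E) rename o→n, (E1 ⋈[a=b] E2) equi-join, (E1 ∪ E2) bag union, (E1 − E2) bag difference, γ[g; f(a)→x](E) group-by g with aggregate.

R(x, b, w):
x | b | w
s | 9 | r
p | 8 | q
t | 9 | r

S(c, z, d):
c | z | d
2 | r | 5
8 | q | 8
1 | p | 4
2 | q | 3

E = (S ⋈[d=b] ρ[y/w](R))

Per-node cardinality:
  S → 4
  R → 3
  ρ[y/w](R) → 3
  (S ⋈[d=b] ρ[y/w](R)) → 1

|E| = 1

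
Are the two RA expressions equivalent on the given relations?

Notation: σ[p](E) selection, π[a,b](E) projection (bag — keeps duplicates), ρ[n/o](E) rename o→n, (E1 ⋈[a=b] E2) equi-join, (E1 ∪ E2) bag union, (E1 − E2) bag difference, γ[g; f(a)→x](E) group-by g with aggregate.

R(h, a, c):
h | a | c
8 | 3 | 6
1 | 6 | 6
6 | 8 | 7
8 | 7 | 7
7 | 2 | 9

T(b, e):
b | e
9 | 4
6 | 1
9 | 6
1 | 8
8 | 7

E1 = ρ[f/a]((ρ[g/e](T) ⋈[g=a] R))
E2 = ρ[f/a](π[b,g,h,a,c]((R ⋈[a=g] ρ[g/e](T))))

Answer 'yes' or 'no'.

E1 row counts bottom-up:
  T → 5
  ρ[g/e](T) → 5
  R → 5
  (ρ[g/e](T) ⋈[g=a] R) → 3
  ρ[f/a]((ρ[g/e](T) ⋈[g=a] R)) → 3
E2 row counts bottom-up:
  R → 5
  T → 5
  ρ[g/e](T) → 5
  (R ⋈[a=g] ρ[g/e](T)) → 3
  π[b,g,h,a,c]((R ⋈[a=g] ρ[g/e](T))) → 3
  ρ[f/a](π[b,g,h,a,c]((R ⋈[a=g] ρ[g/e](T)))) → 3

E1 and E2 produce the same multiset:
b | g | h | f | c
1 | 8 | 6 | 8 | 7
8 | 7 | 8 | 7 | 7
9 | 6 | 1 | 6 | 6

yes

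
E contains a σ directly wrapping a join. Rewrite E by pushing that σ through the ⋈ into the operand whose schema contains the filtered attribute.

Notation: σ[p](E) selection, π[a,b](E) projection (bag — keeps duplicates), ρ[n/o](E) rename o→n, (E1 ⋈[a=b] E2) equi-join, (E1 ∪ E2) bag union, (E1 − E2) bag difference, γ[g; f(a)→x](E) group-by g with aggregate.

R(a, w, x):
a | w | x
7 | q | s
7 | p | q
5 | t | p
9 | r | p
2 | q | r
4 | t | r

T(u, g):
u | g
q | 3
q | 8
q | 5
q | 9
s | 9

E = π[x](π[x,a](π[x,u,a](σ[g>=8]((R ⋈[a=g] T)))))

σ filters on g, owned by the right side.
E' = π[x](π[x,a](π[x,u,a]((R ⋈[a=g] σ[g>=8](T)))))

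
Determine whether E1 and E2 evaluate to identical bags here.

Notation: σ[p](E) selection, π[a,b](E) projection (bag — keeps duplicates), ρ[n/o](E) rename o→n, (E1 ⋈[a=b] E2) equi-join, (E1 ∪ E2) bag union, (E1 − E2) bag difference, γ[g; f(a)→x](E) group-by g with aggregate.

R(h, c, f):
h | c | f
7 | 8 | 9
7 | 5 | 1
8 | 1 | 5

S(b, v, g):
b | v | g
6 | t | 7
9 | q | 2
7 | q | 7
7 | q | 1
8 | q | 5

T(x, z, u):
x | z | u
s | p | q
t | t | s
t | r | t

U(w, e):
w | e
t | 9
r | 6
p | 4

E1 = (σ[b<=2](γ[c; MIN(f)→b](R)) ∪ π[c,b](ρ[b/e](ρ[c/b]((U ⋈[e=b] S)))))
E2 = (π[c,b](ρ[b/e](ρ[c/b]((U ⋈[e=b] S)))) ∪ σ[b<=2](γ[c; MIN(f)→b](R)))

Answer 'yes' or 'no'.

E1 stepwise |·|:
  R → 3
  γ[c; MIN(f)→b](R) → 3
  σ[b<=2](γ[c; MIN(f)→b](R)) → 1
  U → 3
  S → 5
  (U ⋈[e=b] S) → 2
  ρ[c/b]((U ⋈[e=b] S)) → 2
  ρ[b/e](ρ[c/b]((U ⋈[e=b] S))) → 2
  π[c,b](ρ[b/e](ρ[c/b]((U ⋈[e=b] S)))) → 2
  (σ[b<=2](γ[c; MIN(f)→b](R)) ∪ π[c,b](ρ[b/e](ρ[c/b]((U ⋈[e=b] S))))) → 3
E2 stepwise |·|:
  U → 3
  S → 5
  (U ⋈[e=b] S) → 2
  ρ[c/b]((U ⋈[e=b] S)) → 2
  ρ[b/e](ρ[c/b]((U ⋈[e=b] S))) → 2
  π[c,b](ρ[b/e](ρ[c/b]((U ⋈[e=b] S)))) → 2
  R → 3
  γ[c; MIN(f)→b](R) → 3
  σ[b<=2](γ[c; MIN(f)→b](R)) → 1
  (π[c,b](ρ[b/e](ρ[c/b]((U ⋈[e=b] S)))) ∪ σ[b<=2](γ[c; MIN(f)→b](R))) → 3

E1 and E2 produce the same multiset:
c | b
5 | 1
6 | 6
9 | 9

yes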